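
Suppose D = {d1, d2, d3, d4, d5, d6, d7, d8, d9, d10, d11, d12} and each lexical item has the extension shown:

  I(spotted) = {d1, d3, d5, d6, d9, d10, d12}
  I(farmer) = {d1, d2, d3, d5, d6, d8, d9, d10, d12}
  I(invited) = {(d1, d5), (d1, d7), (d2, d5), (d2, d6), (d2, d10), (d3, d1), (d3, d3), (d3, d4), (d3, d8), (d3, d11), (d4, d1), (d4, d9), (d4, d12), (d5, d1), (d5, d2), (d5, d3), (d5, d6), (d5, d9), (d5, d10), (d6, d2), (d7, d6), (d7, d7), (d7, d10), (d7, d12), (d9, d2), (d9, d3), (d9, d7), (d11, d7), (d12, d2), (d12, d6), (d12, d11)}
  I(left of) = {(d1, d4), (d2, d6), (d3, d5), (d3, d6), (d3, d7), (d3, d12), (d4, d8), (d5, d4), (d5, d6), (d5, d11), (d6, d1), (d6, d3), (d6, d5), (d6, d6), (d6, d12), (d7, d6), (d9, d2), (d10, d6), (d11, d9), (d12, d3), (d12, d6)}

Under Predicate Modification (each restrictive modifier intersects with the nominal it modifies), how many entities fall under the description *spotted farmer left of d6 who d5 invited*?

⟦left of d6⟧ = {x : ⟨x, d6⟩ ∈ ⟦left of⟧} = {d2, d3, d5, d6, d7, d10, d12}
⟦who d5 invited⟧ = {x : ⟨d5, x⟩ ∈ ⟦invited⟧} = {d1, d2, d3, d6, d9, d10}
⟦farmer⟧ = {d1, d2, d3, d5, d6, d8, d9, d10, d12}
… ∩ ⟦left of d6⟧ = {d1, d2, d3, d5, d6, d8, d9, d10, d12} ∩ {d2, d3, d5, d6, d7, d10, d12} = {d2, d3, d5, d6, d10, d12}
… ∩ ⟦who d5 invited⟧ = {d2, d3, d5, d6, d10, d12} ∩ {d1, d2, d3, d6, d9, d10} = {d2, d3, d6, d10}
… ∩ ⟦spotted⟧ = {d2, d3, d6, d10} ∩ {d1, d3, d5, d6, d9, d10, d12} = {d3, d6, d10}
⟦spotted farmer left of d6 who d5 invited⟧ = {d3, d6, d10}, so the cardinality is 3.

3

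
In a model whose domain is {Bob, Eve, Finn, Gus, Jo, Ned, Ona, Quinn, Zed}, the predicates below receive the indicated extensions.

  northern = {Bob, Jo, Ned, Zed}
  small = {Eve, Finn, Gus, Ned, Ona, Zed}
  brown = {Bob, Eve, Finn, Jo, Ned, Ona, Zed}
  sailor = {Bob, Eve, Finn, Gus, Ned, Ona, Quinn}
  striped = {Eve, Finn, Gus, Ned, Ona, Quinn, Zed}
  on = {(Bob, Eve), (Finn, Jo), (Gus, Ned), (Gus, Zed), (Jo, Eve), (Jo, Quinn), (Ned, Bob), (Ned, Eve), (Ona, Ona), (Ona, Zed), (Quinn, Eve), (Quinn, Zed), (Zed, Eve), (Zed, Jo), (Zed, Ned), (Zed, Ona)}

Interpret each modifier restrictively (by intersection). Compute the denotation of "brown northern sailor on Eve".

⟦on Eve⟧ = {x : ⟨x, Eve⟩ ∈ ⟦on⟧} = {Bob, Jo, Ned, Quinn, Zed}
⟦sailor⟧ = {Bob, Eve, Finn, Gus, Ned, Ona, Quinn}
… ∩ ⟦on Eve⟧ = {Bob, Eve, Finn, Gus, Ned, Ona, Quinn} ∩ {Bob, Jo, Ned, Quinn, Zed} = {Bob, Ned, Quinn}
… ∩ ⟦brown⟧ = {Bob, Ned, Quinn} ∩ {Bob, Eve, Finn, Jo, Ned, Ona, Zed} = {Bob, Ned}
… ∩ ⟦northern⟧ = {Bob, Ned} ∩ {Bob, Jo, Ned, Zed} = {Bob, Ned}
So ⟦brown northern sailor on Eve⟧ = {Bob, Ned}.

{Bob, Ned}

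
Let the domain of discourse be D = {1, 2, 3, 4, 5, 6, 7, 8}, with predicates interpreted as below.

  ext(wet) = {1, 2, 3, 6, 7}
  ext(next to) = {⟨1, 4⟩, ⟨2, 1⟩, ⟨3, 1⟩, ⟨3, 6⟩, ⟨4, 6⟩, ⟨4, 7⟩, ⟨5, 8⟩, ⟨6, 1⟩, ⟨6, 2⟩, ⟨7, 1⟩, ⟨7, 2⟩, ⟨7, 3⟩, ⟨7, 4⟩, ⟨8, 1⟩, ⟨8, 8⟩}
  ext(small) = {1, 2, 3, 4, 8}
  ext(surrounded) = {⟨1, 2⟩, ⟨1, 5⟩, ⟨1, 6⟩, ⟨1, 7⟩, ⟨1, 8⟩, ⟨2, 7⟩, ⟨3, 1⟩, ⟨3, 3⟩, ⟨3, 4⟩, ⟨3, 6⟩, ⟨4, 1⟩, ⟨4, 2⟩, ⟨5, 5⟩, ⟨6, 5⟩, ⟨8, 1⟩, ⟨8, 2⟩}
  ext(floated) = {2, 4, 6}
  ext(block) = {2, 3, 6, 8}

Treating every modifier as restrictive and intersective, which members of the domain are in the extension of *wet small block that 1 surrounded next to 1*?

{2}

⟦that 1 surrounded⟧ = {x : ⟨1, x⟩ ∈ ⟦surrounded⟧} = {2, 5, 6, 7, 8}
⟦next to 1⟧ = {x : ⟨x, 1⟩ ∈ ⟦next to⟧} = {2, 3, 6, 7, 8}
⟦block⟧ = {2, 3, 6, 8}
… ∩ ⟦that 1 surrounded⟧ = {2, 3, 6, 8} ∩ {2, 5, 6, 7, 8} = {2, 6, 8}
… ∩ ⟦next to 1⟧ = {2, 6, 8} ∩ {2, 3, 6, 7, 8} = {2, 6, 8}
… ∩ ⟦wet⟧ = {2, 6, 8} ∩ {1, 2, 3, 6, 7} = {2, 6}
… ∩ ⟦small⟧ = {2, 6} ∩ {1, 2, 3, 4, 8} = {2}
So ⟦wet small block that 1 surrounded next to 1⟧ = {2}.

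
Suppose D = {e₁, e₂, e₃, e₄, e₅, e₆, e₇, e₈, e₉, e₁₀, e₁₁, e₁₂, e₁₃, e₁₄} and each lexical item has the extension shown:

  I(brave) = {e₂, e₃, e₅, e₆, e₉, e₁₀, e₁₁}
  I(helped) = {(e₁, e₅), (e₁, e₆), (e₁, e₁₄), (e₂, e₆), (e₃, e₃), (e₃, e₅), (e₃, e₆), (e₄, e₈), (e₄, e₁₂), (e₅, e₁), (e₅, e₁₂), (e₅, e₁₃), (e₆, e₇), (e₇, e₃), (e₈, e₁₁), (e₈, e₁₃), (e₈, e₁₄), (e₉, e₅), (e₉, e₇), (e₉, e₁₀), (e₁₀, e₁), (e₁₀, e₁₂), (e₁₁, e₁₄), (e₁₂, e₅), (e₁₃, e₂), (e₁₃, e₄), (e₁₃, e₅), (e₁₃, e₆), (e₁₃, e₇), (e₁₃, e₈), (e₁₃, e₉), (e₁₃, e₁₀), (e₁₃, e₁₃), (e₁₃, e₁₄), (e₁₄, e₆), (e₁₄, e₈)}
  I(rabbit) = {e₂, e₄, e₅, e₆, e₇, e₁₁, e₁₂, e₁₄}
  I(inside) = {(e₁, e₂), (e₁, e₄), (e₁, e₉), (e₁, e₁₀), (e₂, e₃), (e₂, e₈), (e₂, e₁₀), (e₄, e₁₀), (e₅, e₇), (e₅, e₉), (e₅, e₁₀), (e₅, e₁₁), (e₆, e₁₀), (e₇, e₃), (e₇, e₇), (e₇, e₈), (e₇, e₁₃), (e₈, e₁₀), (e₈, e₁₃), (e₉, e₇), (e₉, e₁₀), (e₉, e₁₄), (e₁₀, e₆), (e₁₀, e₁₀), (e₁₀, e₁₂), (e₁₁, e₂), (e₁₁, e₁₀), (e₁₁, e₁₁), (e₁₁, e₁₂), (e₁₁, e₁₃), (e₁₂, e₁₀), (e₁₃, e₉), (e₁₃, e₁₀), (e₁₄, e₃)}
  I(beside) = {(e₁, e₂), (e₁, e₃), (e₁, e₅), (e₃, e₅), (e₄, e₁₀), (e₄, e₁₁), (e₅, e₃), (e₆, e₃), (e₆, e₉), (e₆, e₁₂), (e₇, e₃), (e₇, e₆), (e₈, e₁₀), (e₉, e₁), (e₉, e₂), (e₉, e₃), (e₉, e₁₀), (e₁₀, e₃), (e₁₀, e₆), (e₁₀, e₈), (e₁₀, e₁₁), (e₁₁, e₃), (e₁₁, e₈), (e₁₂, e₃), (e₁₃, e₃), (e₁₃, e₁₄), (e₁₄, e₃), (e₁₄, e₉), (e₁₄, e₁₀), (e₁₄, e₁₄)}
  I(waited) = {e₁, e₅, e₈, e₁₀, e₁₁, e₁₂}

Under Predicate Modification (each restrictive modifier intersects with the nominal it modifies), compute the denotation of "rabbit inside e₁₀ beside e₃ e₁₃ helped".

⟦inside e₁₀⟧ = {x : ⟨x, e₁₀⟩ ∈ ⟦inside⟧} = {e₁, e₂, e₄, e₅, e₆, e₈, e₉, e₁₀, e₁₁, e₁₂, e₁₃}
⟦beside e₃⟧ = {x : ⟨x, e₃⟩ ∈ ⟦beside⟧} = {e₁, e₅, e₆, e₇, e₉, e₁₀, e₁₁, e₁₂, e₁₃, e₁₄}
⟦e₁₃ helped⟧ = {x : ⟨e₁₃, x⟩ ∈ ⟦helped⟧} = {e₂, e₄, e₅, e₆, e₇, e₈, e₉, e₁₀, e₁₃, e₁₄}
⟦rabbit⟧ = {e₂, e₄, e₅, e₆, e₇, e₁₁, e₁₂, e₁₄}
… ∩ ⟦inside e₁₀⟧ = {e₂, e₄, e₅, e₆, e₇, e₁₁, e₁₂, e₁₄} ∩ {e₁, e₂, e₄, e₅, e₆, e₈, e₉, e₁₀, e₁₁, e₁₂, e₁₃} = {e₂, e₄, e₅, e₆, e₁₁, e₁₂}
… ∩ ⟦beside e₃⟧ = {e₂, e₄, e₅, e₆, e₁₁, e₁₂} ∩ {e₁, e₅, e₆, e₇, e₉, e₁₀, e₁₁, e₁₂, e₁₃, e₁₄} = {e₅, e₆, e₁₁, e₁₂}
… ∩ ⟦e₁₃ helped⟧ = {e₅, e₆, e₁₁, e₁₂} ∩ {e₂, e₄, e₅, e₆, e₇, e₈, e₉, e₁₀, e₁₃, e₁₄} = {e₅, e₆}
So ⟦rabbit inside e₁₀ beside e₃ e₁₃ helped⟧ = {e₅, e₆}.

{e₅, e₆}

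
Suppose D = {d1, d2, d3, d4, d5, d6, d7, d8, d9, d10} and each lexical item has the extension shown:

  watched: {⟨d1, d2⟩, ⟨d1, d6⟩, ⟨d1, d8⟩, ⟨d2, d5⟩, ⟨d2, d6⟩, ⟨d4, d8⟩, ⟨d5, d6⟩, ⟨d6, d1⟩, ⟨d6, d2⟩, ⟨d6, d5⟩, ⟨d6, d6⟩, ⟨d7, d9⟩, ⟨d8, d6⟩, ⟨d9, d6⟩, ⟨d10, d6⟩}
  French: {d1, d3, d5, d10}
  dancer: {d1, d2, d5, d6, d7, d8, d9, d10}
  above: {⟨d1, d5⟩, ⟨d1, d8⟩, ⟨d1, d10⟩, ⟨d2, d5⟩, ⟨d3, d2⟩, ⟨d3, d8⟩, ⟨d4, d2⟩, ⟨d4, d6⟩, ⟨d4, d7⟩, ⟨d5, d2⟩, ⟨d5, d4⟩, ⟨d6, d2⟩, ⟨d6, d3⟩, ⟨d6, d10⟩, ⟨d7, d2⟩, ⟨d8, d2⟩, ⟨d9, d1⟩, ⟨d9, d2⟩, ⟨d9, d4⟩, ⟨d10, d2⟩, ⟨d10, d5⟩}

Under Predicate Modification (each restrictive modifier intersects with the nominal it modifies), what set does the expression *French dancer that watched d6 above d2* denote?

{d5, d10}

⟦that watched d6⟧ = {x : ⟨x, d6⟩ ∈ ⟦watched⟧} = {d1, d2, d5, d6, d8, d9, d10}
⟦above d2⟧ = {x : ⟨x, d2⟩ ∈ ⟦above⟧} = {d3, d4, d5, d6, d7, d8, d9, d10}
⟦dancer⟧ = {d1, d2, d5, d6, d7, d8, d9, d10}
… ∩ ⟦that watched d6⟧ = {d1, d2, d5, d6, d7, d8, d9, d10} ∩ {d1, d2, d5, d6, d8, d9, d10} = {d1, d2, d5, d6, d8, d9, d10}
… ∩ ⟦above d2⟧ = {d1, d2, d5, d6, d8, d9, d10} ∩ {d3, d4, d5, d6, d7, d8, d9, d10} = {d5, d6, d8, d9, d10}
… ∩ ⟦French⟧ = {d5, d6, d8, d9, d10} ∩ {d1, d3, d5, d10} = {d5, d10}
So ⟦French dancer that watched d6 above d2⟧ = {d5, d10}.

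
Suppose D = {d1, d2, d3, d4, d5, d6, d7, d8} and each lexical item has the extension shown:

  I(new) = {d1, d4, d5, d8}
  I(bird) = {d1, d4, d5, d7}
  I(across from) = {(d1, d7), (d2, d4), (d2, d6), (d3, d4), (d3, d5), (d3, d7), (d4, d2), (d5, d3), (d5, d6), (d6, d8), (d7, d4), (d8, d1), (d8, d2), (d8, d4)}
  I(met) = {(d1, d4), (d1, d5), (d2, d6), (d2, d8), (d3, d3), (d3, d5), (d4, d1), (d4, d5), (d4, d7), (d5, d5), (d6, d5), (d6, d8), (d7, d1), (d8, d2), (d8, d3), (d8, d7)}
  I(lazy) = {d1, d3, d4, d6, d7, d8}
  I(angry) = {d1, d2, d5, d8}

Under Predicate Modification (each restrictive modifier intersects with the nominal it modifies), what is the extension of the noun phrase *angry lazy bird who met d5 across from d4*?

⟦who met d5⟧ = {x : ⟨x, d5⟩ ∈ ⟦met⟧} = {d1, d3, d4, d5, d6}
⟦across from d4⟧ = {x : ⟨x, d4⟩ ∈ ⟦across from⟧} = {d2, d3, d7, d8}
⟦bird⟧ = {d1, d4, d5, d7}
… ∩ ⟦who met d5⟧ = {d1, d4, d5, d7} ∩ {d1, d3, d4, d5, d6} = {d1, d4, d5}
… ∩ ⟦across from d4⟧ = {d1, d4, d5} ∩ {d2, d3, d7, d8} = ∅
… ∩ ⟦angry⟧ = ∅ ∩ {d1, d2, d5, d8} = ∅
… ∩ ⟦lazy⟧ = ∅ ∩ {d1, d3, d4, d6, d7, d8} = ∅
So ⟦angry lazy bird who met d5 across from d4⟧ = ∅.

∅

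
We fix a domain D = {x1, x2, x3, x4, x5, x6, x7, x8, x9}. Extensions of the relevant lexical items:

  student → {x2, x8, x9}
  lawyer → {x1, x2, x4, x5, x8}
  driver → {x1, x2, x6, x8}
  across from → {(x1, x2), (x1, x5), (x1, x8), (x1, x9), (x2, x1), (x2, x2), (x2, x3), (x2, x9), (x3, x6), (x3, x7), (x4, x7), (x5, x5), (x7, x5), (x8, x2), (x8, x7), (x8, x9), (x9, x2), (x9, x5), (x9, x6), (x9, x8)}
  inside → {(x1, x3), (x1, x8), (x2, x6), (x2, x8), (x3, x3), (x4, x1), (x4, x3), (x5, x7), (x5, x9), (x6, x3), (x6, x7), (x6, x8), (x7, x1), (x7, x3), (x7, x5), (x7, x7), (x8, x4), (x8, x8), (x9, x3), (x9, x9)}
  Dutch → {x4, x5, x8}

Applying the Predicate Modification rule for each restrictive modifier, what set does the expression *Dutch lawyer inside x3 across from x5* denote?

∅

⟦inside x3⟧ = {x : ⟨x, x3⟩ ∈ ⟦inside⟧} = {x1, x3, x4, x6, x7, x9}
⟦across from x5⟧ = {x : ⟨x, x5⟩ ∈ ⟦across from⟧} = {x1, x5, x7, x9}
⟦lawyer⟧ = {x1, x2, x4, x5, x8}
… ∩ ⟦inside x3⟧ = {x1, x2, x4, x5, x8} ∩ {x1, x3, x4, x6, x7, x9} = {x1, x4}
… ∩ ⟦across from x5⟧ = {x1, x4} ∩ {x1, x5, x7, x9} = {x1}
… ∩ ⟦Dutch⟧ = {x1} ∩ {x4, x5, x8} = ∅
So ⟦Dutch lawyer inside x3 across from x5⟧ = ∅.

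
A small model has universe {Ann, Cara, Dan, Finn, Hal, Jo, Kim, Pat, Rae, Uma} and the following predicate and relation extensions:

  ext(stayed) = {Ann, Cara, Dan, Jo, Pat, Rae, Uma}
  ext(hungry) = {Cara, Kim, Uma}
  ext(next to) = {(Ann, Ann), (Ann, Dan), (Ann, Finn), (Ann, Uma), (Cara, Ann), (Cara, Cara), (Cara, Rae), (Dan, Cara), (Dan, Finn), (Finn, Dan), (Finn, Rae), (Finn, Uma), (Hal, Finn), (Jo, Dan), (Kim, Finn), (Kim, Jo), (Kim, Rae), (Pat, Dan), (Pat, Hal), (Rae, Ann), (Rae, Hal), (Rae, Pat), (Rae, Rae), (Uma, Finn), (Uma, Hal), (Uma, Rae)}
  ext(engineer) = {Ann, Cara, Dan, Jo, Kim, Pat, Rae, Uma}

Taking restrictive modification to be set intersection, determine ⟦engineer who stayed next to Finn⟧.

⟦who stayed⟧ = ⟦stayed⟧ = {Ann, Cara, Dan, Jo, Pat, Rae, Uma}
⟦next to Finn⟧ = {x : ⟨x, Finn⟩ ∈ ⟦next to⟧} = {Ann, Dan, Hal, Kim, Uma}
⟦engineer⟧ = {Ann, Cara, Dan, Jo, Kim, Pat, Rae, Uma}
… ∩ ⟦who stayed⟧ = {Ann, Cara, Dan, Jo, Kim, Pat, Rae, Uma} ∩ {Ann, Cara, Dan, Jo, Pat, Rae, Uma} = {Ann, Cara, Dan, Jo, Pat, Rae, Uma}
… ∩ ⟦next to Finn⟧ = {Ann, Cara, Dan, Jo, Pat, Rae, Uma} ∩ {Ann, Dan, Hal, Kim, Uma} = {Ann, Dan, Uma}
So ⟦engineer who stayed next to Finn⟧ = {Ann, Dan, Uma}.

{Ann, Dan, Uma}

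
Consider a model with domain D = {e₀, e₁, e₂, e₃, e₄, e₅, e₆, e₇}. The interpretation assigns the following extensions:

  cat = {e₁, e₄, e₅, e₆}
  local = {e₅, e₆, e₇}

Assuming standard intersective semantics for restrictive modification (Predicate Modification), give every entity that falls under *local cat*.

⟦cat⟧ = {e₁, e₄, e₅, e₆}
… ∩ ⟦local⟧ = {e₁, e₄, e₅, e₆} ∩ {e₅, e₆, e₇} = {e₅, e₆}
So ⟦local cat⟧ = {e₅, e₆}.

{e₅, e₆}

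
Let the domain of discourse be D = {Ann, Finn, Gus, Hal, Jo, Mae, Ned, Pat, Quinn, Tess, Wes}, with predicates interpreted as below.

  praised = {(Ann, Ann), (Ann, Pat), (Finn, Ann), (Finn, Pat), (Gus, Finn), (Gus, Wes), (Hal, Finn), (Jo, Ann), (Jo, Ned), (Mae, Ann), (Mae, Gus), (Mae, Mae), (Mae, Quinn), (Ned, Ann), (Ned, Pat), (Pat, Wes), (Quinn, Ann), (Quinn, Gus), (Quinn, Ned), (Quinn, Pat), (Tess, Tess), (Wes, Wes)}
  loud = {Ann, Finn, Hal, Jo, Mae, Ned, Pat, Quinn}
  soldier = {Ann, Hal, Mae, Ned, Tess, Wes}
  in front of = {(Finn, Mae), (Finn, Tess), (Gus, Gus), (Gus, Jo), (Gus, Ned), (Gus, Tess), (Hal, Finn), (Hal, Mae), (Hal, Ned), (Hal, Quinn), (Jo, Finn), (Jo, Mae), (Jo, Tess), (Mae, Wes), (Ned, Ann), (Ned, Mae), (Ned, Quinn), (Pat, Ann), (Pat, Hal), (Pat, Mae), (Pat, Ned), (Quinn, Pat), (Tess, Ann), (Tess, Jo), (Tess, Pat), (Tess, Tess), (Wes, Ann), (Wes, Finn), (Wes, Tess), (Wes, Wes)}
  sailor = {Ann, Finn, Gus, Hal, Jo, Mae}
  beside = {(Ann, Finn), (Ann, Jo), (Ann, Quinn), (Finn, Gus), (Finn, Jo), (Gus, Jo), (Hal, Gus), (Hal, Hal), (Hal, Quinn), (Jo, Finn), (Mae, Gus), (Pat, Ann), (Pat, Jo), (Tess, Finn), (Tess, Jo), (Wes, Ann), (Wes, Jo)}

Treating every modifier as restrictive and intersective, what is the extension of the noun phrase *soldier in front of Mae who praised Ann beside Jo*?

⟦in front of Mae⟧ = {x : ⟨x, Mae⟩ ∈ ⟦in front of⟧} = {Finn, Hal, Jo, Ned, Pat}
⟦who praised Ann⟧ = {x : ⟨x, Ann⟩ ∈ ⟦praised⟧} = {Ann, Finn, Jo, Mae, Ned, Quinn}
⟦beside Jo⟧ = {x : ⟨x, Jo⟩ ∈ ⟦beside⟧} = {Ann, Finn, Gus, Pat, Tess, Wes}
⟦soldier⟧ = {Ann, Hal, Mae, Ned, Tess, Wes}
… ∩ ⟦in front of Mae⟧ = {Ann, Hal, Mae, Ned, Tess, Wes} ∩ {Finn, Hal, Jo, Ned, Pat} = {Hal, Ned}
… ∩ ⟦who praised Ann⟧ = {Hal, Ned} ∩ {Ann, Finn, Jo, Mae, Ned, Quinn} = {Ned}
… ∩ ⟦beside Jo⟧ = {Ned} ∩ {Ann, Finn, Gus, Pat, Tess, Wes} = ∅
So ⟦soldier in front of Mae who praised Ann beside Jo⟧ = { }.

{ }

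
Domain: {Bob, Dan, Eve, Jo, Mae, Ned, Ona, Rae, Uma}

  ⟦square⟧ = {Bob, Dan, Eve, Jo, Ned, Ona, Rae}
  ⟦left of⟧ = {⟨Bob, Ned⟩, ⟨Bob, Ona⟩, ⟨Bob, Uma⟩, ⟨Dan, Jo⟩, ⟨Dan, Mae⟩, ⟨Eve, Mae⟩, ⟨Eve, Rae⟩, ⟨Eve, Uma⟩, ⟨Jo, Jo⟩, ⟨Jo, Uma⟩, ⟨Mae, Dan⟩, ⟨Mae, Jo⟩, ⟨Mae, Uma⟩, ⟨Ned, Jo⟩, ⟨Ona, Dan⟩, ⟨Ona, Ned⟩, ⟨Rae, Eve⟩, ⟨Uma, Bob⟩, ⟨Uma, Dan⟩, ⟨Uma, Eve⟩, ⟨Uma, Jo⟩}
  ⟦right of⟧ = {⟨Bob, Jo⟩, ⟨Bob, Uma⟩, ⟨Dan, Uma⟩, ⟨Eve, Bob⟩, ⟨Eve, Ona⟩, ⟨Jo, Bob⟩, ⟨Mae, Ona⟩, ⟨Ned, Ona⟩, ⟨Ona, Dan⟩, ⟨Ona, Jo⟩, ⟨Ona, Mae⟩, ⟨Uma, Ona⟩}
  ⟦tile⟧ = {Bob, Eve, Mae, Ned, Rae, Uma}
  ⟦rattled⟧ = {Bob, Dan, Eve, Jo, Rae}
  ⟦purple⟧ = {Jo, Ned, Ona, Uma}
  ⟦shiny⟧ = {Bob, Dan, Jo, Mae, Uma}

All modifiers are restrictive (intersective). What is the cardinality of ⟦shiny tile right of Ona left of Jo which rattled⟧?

0

⟦right of Ona⟧ = {x : ⟨x, Ona⟩ ∈ ⟦right of⟧} = {Eve, Mae, Ned, Uma}
⟦left of Jo⟧ = {x : ⟨x, Jo⟩ ∈ ⟦left of⟧} = {Dan, Jo, Mae, Ned, Uma}
⟦which rattled⟧ = ⟦rattled⟧ = {Bob, Dan, Eve, Jo, Rae}
⟦tile⟧ = {Bob, Eve, Mae, Ned, Rae, Uma}
… ∩ ⟦right of Ona⟧ = {Bob, Eve, Mae, Ned, Rae, Uma} ∩ {Eve, Mae, Ned, Uma} = {Eve, Mae, Ned, Uma}
… ∩ ⟦left of Jo⟧ = {Eve, Mae, Ned, Uma} ∩ {Dan, Jo, Mae, Ned, Uma} = {Mae, Ned, Uma}
… ∩ ⟦which rattled⟧ = {Mae, Ned, Uma} ∩ {Bob, Dan, Eve, Jo, Rae} = ∅
… ∩ ⟦shiny⟧ = ∅ ∩ {Bob, Dan, Jo, Mae, Uma} = ∅
⟦shiny tile right of Ona left of Jo which rattled⟧ = ∅, so the cardinality is 0.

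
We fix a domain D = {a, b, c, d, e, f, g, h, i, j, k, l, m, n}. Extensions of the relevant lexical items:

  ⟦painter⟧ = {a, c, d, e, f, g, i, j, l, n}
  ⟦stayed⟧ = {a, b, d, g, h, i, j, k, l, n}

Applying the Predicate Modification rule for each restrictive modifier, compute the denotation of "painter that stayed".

⟦that stayed⟧ = ⟦stayed⟧ = {a, b, d, g, h, i, j, k, l, n}
⟦painter⟧ = {a, c, d, e, f, g, i, j, l, n}
… ∩ ⟦that stayed⟧ = {a, c, d, e, f, g, i, j, l, n} ∩ {a, b, d, g, h, i, j, k, l, n} = {a, d, g, i, j, l, n}
So ⟦painter that stayed⟧ = {a, d, g, i, j, l, n}.

{a, d, g, i, j, l, n}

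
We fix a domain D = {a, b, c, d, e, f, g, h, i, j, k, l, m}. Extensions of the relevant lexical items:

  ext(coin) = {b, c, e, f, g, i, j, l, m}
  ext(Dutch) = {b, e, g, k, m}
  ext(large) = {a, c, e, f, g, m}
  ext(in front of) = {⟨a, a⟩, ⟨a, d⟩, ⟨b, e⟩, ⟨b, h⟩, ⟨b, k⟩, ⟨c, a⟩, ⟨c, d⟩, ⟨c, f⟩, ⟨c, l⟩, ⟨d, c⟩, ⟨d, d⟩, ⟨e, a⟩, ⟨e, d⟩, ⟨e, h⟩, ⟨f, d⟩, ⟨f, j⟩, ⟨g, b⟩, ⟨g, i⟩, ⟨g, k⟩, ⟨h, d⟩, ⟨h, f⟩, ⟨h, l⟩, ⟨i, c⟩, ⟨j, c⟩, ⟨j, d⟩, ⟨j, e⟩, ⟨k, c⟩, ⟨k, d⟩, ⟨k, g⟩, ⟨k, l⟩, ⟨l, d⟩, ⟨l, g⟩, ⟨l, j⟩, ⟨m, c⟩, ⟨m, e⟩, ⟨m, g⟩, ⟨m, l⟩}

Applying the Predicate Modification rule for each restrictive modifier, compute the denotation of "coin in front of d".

{c, e, f, j, l}

⟦in front of d⟧ = {x : ⟨x, d⟩ ∈ ⟦in front of⟧} = {a, c, d, e, f, h, j, k, l}
⟦coin⟧ = {b, c, e, f, g, i, j, l, m}
… ∩ ⟦in front of d⟧ = {b, c, e, f, g, i, j, l, m} ∩ {a, c, d, e, f, h, j, k, l} = {c, e, f, j, l}
So ⟦coin in front of d⟧ = {c, e, f, j, l}.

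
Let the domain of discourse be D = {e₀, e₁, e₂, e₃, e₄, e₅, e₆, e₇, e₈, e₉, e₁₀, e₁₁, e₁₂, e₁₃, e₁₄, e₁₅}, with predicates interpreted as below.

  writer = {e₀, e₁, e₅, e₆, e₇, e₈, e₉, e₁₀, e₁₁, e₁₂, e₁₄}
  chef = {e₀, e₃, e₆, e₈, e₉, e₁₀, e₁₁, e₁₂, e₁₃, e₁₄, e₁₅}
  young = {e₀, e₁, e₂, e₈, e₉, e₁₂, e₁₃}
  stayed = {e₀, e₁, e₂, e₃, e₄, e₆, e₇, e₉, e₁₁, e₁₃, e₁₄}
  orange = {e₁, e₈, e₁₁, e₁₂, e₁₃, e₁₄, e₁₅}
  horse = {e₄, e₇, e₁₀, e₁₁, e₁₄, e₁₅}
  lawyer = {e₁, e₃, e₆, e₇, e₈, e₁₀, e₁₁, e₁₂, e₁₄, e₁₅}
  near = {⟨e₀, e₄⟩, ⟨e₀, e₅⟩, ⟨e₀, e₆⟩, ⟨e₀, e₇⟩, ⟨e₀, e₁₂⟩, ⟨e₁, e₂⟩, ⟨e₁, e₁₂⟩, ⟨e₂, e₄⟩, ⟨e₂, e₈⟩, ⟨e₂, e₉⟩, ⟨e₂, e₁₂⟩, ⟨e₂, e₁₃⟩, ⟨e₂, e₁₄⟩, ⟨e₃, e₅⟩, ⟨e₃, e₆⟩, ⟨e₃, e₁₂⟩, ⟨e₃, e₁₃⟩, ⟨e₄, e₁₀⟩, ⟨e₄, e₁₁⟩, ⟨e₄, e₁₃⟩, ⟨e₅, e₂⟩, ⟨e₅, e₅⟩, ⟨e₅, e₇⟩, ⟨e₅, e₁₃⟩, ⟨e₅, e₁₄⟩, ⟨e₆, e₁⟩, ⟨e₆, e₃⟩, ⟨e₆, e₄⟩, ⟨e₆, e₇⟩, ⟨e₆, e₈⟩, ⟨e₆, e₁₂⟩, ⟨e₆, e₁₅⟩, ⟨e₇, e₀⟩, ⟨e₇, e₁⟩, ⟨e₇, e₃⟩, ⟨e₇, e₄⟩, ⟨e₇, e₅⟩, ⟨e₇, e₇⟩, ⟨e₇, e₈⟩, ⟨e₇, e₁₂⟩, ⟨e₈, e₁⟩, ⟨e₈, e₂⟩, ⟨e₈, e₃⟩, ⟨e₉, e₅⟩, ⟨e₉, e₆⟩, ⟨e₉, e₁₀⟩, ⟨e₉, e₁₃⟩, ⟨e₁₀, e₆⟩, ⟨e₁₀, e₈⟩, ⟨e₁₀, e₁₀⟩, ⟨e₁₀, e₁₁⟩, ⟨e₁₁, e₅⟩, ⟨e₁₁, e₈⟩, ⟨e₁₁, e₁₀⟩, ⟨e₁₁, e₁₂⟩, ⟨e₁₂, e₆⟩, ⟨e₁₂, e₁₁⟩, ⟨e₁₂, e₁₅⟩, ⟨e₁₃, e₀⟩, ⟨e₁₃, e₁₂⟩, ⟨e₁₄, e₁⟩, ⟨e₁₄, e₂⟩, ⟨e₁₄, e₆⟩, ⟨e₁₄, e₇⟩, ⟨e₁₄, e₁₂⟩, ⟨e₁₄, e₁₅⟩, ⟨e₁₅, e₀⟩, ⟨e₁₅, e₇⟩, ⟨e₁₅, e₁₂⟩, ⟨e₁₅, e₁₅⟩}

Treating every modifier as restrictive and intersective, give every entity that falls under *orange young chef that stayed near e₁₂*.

⟦that stayed⟧ = ⟦stayed⟧ = {e₀, e₁, e₂, e₃, e₄, e₆, e₇, e₉, e₁₁, e₁₃, e₁₄}
⟦near e₁₂⟧ = {x : ⟨x, e₁₂⟩ ∈ ⟦near⟧} = {e₀, e₁, e₂, e₃, e₆, e₇, e₁₁, e₁₃, e₁₄, e₁₅}
⟦chef⟧ = {e₀, e₃, e₆, e₈, e₉, e₁₀, e₁₁, e₁₂, e₁₃, e₁₄, e₁₅}
… ∩ ⟦that stayed⟧ = {e₀, e₃, e₆, e₈, e₉, e₁₀, e₁₁, e₁₂, e₁₃, e₁₄, e₁₅} ∩ {e₀, e₁, e₂, e₃, e₄, e₆, e₇, e₉, e₁₁, e₁₃, e₁₄} = {e₀, e₃, e₆, e₉, e₁₁, e₁₃, e₁₄}
… ∩ ⟦near e₁₂⟧ = {e₀, e₃, e₆, e₉, e₁₁, e₁₃, e₁₄} ∩ {e₀, e₁, e₂, e₃, e₆, e₇, e₁₁, e₁₃, e₁₄, e₁₅} = {e₀, e₃, e₆, e₁₁, e₁₃, e₁₄}
… ∩ ⟦orange⟧ = {e₀, e₃, e₆, e₁₁, e₁₃, e₁₄} ∩ {e₁, e₈, e₁₁, e₁₂, e₁₃, e₁₄, e₁₅} = {e₁₁, e₁₃, e₁₄}
… ∩ ⟦young⟧ = {e₁₁, e₁₃, e₁₄} ∩ {e₀, e₁, e₂, e₈, e₉, e₁₂, e₁₃} = {e₁₃}
So ⟦orange young chef that stayed near e₁₂⟧ = {e₁₃}.

{e₁₃}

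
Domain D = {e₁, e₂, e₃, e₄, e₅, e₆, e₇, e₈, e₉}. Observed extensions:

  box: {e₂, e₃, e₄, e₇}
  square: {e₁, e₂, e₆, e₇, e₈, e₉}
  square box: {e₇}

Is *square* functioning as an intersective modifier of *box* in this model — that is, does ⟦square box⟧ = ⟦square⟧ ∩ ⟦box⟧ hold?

no

⟦square⟧ ∩ ⟦box⟧ = {e₁, e₂, e₆, e₇, e₈, e₉} ∩ {e₂, e₃, e₄, e₇} = {e₂, e₇}
Observed ⟦square box⟧ = {e₇}.
These differ, so the modifier is not intersective in this model.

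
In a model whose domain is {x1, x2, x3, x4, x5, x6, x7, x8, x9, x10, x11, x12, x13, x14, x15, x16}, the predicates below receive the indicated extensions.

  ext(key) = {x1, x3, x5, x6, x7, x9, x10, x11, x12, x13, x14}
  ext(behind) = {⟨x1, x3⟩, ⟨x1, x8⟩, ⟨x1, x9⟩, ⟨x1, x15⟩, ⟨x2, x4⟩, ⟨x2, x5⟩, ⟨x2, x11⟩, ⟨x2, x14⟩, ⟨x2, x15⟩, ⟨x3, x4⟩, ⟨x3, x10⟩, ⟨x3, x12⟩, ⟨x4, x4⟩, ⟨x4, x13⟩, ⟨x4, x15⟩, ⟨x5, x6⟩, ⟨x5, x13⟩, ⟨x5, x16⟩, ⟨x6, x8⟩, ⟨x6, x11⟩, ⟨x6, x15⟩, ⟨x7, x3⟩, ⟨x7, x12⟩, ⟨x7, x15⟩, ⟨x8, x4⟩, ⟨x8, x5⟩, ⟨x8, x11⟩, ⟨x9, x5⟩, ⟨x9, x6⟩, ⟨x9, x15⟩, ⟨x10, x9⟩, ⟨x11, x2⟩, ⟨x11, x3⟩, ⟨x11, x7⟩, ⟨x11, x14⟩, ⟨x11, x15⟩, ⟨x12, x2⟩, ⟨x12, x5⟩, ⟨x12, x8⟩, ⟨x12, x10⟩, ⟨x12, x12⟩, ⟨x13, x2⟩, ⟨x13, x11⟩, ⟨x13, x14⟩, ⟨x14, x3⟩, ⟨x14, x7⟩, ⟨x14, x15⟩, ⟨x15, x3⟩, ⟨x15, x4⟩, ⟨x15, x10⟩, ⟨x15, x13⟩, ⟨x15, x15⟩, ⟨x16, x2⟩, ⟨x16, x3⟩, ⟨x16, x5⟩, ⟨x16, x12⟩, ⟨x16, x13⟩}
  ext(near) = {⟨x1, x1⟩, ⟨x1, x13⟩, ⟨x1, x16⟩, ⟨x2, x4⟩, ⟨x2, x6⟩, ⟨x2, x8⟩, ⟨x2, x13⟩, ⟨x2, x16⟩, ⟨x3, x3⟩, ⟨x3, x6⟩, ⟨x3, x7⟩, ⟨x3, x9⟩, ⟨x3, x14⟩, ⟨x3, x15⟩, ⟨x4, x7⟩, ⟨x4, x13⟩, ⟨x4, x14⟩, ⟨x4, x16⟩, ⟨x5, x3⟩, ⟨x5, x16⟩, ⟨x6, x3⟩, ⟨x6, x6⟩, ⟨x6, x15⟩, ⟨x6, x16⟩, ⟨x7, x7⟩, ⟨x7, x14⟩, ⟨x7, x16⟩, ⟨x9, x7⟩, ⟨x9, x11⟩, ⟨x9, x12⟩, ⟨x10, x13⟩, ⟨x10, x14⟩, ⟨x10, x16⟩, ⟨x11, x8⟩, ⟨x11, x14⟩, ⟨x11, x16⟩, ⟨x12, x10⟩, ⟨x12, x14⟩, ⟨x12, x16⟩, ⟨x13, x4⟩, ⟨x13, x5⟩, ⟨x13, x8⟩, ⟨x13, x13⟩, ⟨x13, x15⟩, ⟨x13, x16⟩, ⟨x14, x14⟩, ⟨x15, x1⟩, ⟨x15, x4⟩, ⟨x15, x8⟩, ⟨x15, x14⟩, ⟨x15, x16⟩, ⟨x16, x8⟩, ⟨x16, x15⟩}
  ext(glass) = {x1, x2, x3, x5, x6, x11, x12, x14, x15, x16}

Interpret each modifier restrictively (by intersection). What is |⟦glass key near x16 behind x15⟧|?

⟦near x16⟧ = {x : ⟨x, x16⟩ ∈ ⟦near⟧} = {x1, x2, x4, x5, x6, x7, x10, x11, x12, x13, x15}
⟦behind x15⟧ = {x : ⟨x, x15⟩ ∈ ⟦behind⟧} = {x1, x2, x4, x6, x7, x9, x11, x14, x15}
⟦key⟧ = {x1, x3, x5, x6, x7, x9, x10, x11, x12, x13, x14}
… ∩ ⟦near x16⟧ = {x1, x3, x5, x6, x7, x9, x10, x11, x12, x13, x14} ∩ {x1, x2, x4, x5, x6, x7, x10, x11, x12, x13, x15} = {x1, x5, x6, x7, x10, x11, x12, x13}
… ∩ ⟦behind x15⟧ = {x1, x5, x6, x7, x10, x11, x12, x13} ∩ {x1, x2, x4, x6, x7, x9, x11, x14, x15} = {x1, x6, x7, x11}
… ∩ ⟦glass⟧ = {x1, x6, x7, x11} ∩ {x1, x2, x3, x5, x6, x11, x12, x14, x15, x16} = {x1, x6, x11}
⟦glass key near x16 behind x15⟧ = {x1, x6, x11}, so the cardinality is 3.

3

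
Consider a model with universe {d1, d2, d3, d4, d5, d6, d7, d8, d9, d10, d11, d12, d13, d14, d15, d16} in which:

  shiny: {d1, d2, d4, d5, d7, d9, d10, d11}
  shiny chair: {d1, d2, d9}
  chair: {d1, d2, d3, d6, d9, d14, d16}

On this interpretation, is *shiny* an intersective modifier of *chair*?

⟦shiny⟧ ∩ ⟦chair⟧ = {d1, d2, d4, d5, d7, d9, d10, d11} ∩ {d1, d2, d3, d6, d9, d14, d16} = {d1, d2, d9}
Observed ⟦shiny chair⟧ = {d1, d2, d9}.
These coincide, so the modifier is intersective here.

yes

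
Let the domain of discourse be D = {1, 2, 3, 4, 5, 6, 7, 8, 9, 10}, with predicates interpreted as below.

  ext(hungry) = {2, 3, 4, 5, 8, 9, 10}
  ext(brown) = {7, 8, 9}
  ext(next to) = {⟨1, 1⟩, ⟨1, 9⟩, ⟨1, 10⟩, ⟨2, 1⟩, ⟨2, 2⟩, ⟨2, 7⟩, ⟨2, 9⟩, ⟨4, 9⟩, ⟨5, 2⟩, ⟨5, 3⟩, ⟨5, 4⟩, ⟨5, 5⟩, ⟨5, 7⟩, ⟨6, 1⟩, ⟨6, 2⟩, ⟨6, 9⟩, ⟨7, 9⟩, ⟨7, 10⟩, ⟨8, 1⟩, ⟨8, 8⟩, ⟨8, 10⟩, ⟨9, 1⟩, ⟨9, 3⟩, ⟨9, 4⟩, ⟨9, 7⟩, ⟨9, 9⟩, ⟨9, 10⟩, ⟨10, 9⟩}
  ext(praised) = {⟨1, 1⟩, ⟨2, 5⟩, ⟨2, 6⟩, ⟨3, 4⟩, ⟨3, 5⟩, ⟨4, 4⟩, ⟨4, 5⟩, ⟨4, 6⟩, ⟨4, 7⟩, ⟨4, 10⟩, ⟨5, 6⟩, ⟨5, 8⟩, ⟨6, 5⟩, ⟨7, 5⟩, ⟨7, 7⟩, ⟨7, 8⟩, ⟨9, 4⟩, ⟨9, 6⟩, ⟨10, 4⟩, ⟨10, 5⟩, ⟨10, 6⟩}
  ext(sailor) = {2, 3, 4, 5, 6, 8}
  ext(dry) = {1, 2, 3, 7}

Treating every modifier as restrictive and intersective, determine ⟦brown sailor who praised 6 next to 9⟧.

∅

⟦who praised 6⟧ = {x : ⟨x, 6⟩ ∈ ⟦praised⟧} = {2, 4, 5, 9, 10}
⟦next to 9⟧ = {x : ⟨x, 9⟩ ∈ ⟦next to⟧} = {1, 2, 4, 6, 7, 9, 10}
⟦sailor⟧ = {2, 3, 4, 5, 6, 8}
… ∩ ⟦who praised 6⟧ = {2, 3, 4, 5, 6, 8} ∩ {2, 4, 5, 9, 10} = {2, 4, 5}
… ∩ ⟦next to 9⟧ = {2, 4, 5} ∩ {1, 2, 4, 6, 7, 9, 10} = {2, 4}
… ∩ ⟦brown⟧ = {2, 4} ∩ {7, 8, 9} = ∅
So ⟦brown sailor who praised 6 next to 9⟧ = ∅.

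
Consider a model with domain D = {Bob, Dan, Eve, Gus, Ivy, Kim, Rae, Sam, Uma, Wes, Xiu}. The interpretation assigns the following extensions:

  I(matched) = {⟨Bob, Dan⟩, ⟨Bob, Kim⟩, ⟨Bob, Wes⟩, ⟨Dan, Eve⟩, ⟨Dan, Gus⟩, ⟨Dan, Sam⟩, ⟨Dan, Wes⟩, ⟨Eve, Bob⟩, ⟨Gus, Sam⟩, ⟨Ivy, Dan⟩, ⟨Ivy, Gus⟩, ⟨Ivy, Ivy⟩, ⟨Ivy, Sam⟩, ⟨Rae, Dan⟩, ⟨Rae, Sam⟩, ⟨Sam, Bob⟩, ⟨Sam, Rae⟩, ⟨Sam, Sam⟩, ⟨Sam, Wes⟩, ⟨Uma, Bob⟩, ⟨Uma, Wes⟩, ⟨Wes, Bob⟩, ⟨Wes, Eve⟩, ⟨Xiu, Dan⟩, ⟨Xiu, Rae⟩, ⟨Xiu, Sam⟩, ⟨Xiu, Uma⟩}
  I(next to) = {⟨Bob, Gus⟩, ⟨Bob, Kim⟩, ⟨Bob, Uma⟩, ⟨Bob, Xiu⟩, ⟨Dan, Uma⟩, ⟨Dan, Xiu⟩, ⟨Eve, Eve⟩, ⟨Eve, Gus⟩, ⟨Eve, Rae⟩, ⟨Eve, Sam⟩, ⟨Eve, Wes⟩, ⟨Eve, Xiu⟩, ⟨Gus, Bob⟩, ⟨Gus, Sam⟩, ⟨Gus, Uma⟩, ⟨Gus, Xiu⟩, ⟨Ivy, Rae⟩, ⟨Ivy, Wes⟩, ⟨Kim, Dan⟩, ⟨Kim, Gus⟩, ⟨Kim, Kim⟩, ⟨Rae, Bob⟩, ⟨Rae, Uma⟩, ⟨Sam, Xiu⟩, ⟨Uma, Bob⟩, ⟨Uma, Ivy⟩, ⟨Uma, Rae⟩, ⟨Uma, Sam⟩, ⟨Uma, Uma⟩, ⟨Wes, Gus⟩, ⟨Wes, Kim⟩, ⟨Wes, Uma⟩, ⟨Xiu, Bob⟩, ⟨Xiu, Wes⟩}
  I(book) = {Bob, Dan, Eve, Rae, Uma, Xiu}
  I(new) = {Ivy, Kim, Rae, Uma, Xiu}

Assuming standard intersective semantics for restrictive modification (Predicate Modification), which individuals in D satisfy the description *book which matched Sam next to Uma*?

⟦which matched Sam⟧ = {x : ⟨x, Sam⟩ ∈ ⟦matched⟧} = {Dan, Gus, Ivy, Rae, Sam, Xiu}
⟦next to Uma⟧ = {x : ⟨x, Uma⟩ ∈ ⟦next to⟧} = {Bob, Dan, Gus, Rae, Uma, Wes}
⟦book⟧ = {Bob, Dan, Eve, Rae, Uma, Xiu}
… ∩ ⟦which matched Sam⟧ = {Bob, Dan, Eve, Rae, Uma, Xiu} ∩ {Dan, Gus, Ivy, Rae, Sam, Xiu} = {Dan, Rae, Xiu}
… ∩ ⟦next to Uma⟧ = {Dan, Rae, Xiu} ∩ {Bob, Dan, Gus, Rae, Uma, Wes} = {Dan, Rae}
So ⟦book which matched Sam next to Uma⟧ = {Dan, Rae}.

{Dan, Rae}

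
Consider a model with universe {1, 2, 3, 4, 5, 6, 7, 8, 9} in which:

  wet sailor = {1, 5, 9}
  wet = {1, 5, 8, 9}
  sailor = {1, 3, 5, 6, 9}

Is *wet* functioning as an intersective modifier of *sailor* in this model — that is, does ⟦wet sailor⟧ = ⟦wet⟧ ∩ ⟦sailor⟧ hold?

yes

⟦wet⟧ ∩ ⟦sailor⟧ = {1, 5, 8, 9} ∩ {1, 3, 5, 6, 9} = {1, 5, 9}
Observed ⟦wet sailor⟧ = {1, 5, 9}.
These coincide, so the modifier is intersective here.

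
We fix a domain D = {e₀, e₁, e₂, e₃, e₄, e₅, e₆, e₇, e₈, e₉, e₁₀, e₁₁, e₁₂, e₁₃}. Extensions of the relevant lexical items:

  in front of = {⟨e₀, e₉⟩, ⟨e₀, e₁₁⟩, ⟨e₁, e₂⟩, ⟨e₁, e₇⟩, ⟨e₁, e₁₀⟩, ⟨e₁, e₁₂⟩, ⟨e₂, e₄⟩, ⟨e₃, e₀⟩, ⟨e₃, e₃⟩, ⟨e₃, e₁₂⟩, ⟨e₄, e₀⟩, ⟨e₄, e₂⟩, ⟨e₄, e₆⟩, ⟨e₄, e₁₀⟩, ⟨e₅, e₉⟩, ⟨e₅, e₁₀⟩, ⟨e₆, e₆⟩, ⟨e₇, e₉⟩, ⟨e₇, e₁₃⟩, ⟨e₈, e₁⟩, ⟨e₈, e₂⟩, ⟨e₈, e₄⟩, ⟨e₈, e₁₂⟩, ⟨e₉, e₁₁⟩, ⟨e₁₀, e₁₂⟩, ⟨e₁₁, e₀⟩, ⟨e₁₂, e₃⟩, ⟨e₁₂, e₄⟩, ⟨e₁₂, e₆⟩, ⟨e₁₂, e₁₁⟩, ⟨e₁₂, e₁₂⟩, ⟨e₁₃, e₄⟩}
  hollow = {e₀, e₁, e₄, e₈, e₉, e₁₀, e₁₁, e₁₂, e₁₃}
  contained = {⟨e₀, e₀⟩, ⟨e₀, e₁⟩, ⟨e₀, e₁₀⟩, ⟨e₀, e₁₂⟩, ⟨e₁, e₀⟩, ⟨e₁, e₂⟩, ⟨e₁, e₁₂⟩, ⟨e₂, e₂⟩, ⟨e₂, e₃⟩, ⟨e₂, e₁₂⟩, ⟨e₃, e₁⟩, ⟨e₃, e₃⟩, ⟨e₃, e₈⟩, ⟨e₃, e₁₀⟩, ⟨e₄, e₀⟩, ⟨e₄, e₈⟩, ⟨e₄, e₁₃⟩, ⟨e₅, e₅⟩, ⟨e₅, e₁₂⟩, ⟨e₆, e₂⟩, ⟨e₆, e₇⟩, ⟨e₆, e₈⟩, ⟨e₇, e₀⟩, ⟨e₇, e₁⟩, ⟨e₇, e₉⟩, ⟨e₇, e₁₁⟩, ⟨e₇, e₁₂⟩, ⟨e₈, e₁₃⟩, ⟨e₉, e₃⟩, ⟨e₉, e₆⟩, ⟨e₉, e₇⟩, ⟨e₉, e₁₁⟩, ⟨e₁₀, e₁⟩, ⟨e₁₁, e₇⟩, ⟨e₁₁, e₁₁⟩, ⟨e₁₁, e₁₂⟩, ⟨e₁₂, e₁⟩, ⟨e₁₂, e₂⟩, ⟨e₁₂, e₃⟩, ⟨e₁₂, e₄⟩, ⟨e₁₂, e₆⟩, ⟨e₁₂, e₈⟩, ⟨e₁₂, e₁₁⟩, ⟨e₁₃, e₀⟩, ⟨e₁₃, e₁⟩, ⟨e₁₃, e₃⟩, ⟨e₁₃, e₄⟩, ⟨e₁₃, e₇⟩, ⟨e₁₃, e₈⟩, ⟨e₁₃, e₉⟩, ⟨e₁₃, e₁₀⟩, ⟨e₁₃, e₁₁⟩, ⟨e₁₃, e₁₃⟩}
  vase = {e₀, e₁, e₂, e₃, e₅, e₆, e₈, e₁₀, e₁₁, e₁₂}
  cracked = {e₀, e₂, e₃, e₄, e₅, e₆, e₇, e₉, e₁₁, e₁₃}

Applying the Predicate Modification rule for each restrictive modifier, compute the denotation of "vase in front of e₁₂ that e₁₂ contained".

{e₁, e₃, e₈}

⟦in front of e₁₂⟧ = {x : ⟨x, e₁₂⟩ ∈ ⟦in front of⟧} = {e₁, e₃, e₈, e₁₀, e₁₂}
⟦that e₁₂ contained⟧ = {x : ⟨e₁₂, x⟩ ∈ ⟦contained⟧} = {e₁, e₂, e₃, e₄, e₆, e₈, e₁₁}
⟦vase⟧ = {e₀, e₁, e₂, e₃, e₅, e₆, e₈, e₁₀, e₁₁, e₁₂}
… ∩ ⟦in front of e₁₂⟧ = {e₀, e₁, e₂, e₃, e₅, e₆, e₈, e₁₀, e₁₁, e₁₂} ∩ {e₁, e₃, e₈, e₁₀, e₁₂} = {e₁, e₃, e₈, e₁₀, e₁₂}
… ∩ ⟦that e₁₂ contained⟧ = {e₁, e₃, e₈, e₁₀, e₁₂} ∩ {e₁, e₂, e₃, e₄, e₆, e₈, e₁₁} = {e₁, e₃, e₈}
So ⟦vase in front of e₁₂ that e₁₂ contained⟧ = {e₁, e₃, e₈}.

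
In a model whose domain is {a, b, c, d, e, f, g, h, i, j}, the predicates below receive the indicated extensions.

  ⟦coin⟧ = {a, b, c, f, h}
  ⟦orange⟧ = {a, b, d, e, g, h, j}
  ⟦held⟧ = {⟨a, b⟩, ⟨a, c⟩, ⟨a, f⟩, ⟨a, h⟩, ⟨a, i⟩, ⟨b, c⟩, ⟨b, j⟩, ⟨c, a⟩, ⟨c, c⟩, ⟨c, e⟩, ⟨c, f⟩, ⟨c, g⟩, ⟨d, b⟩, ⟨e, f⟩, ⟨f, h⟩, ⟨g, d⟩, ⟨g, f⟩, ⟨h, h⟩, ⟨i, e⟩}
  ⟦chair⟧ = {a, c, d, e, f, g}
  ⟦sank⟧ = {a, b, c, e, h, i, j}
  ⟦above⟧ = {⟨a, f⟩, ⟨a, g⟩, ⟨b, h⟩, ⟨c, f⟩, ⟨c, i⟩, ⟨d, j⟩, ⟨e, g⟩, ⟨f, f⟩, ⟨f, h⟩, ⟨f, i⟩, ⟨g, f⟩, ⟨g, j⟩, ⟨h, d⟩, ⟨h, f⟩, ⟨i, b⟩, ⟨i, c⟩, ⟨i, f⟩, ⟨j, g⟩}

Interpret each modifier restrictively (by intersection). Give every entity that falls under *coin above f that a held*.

⟦above f⟧ = {x : ⟨x, f⟩ ∈ ⟦above⟧} = {a, c, f, g, h, i}
⟦that a held⟧ = {x : ⟨a, x⟩ ∈ ⟦held⟧} = {b, c, f, h, i}
⟦coin⟧ = {a, b, c, f, h}
… ∩ ⟦above f⟧ = {a, b, c, f, h} ∩ {a, c, f, g, h, i} = {a, c, f, h}
… ∩ ⟦that a held⟧ = {a, c, f, h} ∩ {b, c, f, h, i} = {c, f, h}
So ⟦coin above f that a held⟧ = {c, f, h}.

{c, f, h}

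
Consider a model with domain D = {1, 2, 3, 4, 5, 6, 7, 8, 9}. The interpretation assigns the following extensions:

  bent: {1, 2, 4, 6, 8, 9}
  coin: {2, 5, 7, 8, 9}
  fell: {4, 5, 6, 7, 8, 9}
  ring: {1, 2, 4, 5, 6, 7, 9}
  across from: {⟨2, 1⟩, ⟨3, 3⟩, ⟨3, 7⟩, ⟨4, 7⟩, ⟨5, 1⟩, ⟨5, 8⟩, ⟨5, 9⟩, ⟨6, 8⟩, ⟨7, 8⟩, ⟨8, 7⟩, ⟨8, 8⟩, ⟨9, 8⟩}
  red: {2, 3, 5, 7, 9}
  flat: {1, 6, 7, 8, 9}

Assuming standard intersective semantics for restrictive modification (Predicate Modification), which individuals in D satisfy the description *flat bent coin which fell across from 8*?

{8, 9}

⟦which fell⟧ = ⟦fell⟧ = {4, 5, 6, 7, 8, 9}
⟦across from 8⟧ = {x : ⟨x, 8⟩ ∈ ⟦across from⟧} = {5, 6, 7, 8, 9}
⟦coin⟧ = {2, 5, 7, 8, 9}
… ∩ ⟦which fell⟧ = {2, 5, 7, 8, 9} ∩ {4, 5, 6, 7, 8, 9} = {5, 7, 8, 9}
… ∩ ⟦across from 8⟧ = {5, 7, 8, 9} ∩ {5, 6, 7, 8, 9} = {5, 7, 8, 9}
… ∩ ⟦flat⟧ = {5, 7, 8, 9} ∩ {1, 6, 7, 8, 9} = {7, 8, 9}
… ∩ ⟦bent⟧ = {7, 8, 9} ∩ {1, 2, 4, 6, 8, 9} = {8, 9}
So ⟦flat bent coin which fell across from 8⟧ = {8, 9}.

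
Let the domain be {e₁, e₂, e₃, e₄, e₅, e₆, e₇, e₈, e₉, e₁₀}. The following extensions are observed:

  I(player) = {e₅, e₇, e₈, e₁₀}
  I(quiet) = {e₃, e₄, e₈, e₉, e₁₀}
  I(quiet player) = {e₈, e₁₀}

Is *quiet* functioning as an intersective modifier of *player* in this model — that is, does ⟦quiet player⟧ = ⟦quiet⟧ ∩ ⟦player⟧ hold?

⟦quiet⟧ ∩ ⟦player⟧ = {e₃, e₄, e₈, e₉, e₁₀} ∩ {e₅, e₇, e₈, e₁₀} = {e₈, e₁₀}
Observed ⟦quiet player⟧ = {e₈, e₁₀}.
These coincide, so the modifier is intersective here.

yes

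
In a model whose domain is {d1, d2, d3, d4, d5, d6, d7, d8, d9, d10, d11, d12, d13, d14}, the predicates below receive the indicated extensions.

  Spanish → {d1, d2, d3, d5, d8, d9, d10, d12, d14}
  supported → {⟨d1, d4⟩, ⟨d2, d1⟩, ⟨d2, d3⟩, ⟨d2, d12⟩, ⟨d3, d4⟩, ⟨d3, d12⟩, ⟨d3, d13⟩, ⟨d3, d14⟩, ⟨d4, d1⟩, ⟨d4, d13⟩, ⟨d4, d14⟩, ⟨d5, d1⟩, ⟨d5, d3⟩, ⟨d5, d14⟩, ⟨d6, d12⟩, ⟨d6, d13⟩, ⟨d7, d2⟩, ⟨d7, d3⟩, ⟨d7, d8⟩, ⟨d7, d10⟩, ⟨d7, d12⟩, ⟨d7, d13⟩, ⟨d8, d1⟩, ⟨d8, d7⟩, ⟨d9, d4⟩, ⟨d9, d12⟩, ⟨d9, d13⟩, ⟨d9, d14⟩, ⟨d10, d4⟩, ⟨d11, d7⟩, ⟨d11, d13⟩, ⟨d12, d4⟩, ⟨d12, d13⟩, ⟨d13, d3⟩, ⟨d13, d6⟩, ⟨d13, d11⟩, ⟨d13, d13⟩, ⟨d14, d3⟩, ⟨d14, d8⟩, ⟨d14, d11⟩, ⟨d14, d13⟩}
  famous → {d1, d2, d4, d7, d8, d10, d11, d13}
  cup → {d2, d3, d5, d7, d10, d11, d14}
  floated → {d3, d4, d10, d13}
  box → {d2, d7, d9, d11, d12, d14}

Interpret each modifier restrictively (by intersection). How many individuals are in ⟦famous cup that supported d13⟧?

2

⟦that supported d13⟧ = {x : ⟨x, d13⟩ ∈ ⟦supported⟧} = {d3, d4, d6, d7, d9, d11, d12, d13, d14}
⟦cup⟧ = {d2, d3, d5, d7, d10, d11, d14}
… ∩ ⟦that supported d13⟧ = {d2, d3, d5, d7, d10, d11, d14} ∩ {d3, d4, d6, d7, d9, d11, d12, d13, d14} = {d3, d7, d11, d14}
… ∩ ⟦famous⟧ = {d3, d7, d11, d14} ∩ {d1, d2, d4, d7, d8, d10, d11, d13} = {d7, d11}
⟦famous cup that supported d13⟧ = {d7, d11}, so the cardinality is 2.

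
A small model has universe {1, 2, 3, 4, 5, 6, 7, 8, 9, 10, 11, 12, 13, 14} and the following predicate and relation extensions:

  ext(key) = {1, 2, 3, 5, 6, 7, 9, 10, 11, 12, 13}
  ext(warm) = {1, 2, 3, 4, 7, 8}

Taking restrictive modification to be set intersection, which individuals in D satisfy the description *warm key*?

{1, 2, 3, 7}

⟦key⟧ = {1, 2, 3, 5, 6, 7, 9, 10, 11, 12, 13}
… ∩ ⟦warm⟧ = {1, 2, 3, 5, 6, 7, 9, 10, 11, 12, 13} ∩ {1, 2, 3, 4, 7, 8} = {1, 2, 3, 7}
So ⟦warm key⟧ = {1, 2, 3, 7}.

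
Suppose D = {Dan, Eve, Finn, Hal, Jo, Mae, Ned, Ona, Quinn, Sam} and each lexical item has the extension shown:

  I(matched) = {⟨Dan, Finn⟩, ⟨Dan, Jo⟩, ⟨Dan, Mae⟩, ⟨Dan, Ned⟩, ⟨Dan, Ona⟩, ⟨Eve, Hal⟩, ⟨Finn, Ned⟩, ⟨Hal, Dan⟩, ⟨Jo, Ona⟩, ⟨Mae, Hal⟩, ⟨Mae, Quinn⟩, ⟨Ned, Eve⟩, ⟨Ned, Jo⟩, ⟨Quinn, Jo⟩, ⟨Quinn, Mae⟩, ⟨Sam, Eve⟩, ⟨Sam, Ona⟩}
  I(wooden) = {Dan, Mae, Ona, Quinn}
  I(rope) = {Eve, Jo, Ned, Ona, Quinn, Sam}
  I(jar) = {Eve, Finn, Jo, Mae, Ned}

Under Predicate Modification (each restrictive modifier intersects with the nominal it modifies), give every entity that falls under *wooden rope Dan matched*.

⟦Dan matched⟧ = {x : ⟨Dan, x⟩ ∈ ⟦matched⟧} = {Finn, Jo, Mae, Ned, Ona}
⟦rope⟧ = {Eve, Jo, Ned, Ona, Quinn, Sam}
… ∩ ⟦Dan matched⟧ = {Eve, Jo, Ned, Ona, Quinn, Sam} ∩ {Finn, Jo, Mae, Ned, Ona} = {Jo, Ned, Ona}
… ∩ ⟦wooden⟧ = {Jo, Ned, Ona} ∩ {Dan, Mae, Ona, Quinn} = {Ona}
So ⟦wooden rope Dan matched⟧ = {Ona}.

{Ona}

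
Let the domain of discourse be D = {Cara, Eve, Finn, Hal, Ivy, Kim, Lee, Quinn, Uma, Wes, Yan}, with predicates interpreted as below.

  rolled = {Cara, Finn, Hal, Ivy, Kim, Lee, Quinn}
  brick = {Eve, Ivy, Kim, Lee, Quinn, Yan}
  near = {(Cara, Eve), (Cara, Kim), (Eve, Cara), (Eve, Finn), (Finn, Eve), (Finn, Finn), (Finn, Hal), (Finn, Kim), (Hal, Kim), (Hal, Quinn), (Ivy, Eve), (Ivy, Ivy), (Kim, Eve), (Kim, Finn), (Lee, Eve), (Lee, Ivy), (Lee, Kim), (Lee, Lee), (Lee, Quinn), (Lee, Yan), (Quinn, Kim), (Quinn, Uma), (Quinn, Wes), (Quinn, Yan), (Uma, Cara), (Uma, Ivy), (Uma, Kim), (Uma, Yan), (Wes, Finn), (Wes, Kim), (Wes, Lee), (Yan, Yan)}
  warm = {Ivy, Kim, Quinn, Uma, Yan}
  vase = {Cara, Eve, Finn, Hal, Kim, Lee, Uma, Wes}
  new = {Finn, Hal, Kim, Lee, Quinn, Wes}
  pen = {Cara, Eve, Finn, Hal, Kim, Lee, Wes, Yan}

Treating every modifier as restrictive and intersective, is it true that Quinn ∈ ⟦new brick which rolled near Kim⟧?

⟦which rolled⟧ = ⟦rolled⟧ = {Cara, Finn, Hal, Ivy, Kim, Lee, Quinn}
⟦near Kim⟧ = {x : ⟨x, Kim⟩ ∈ ⟦near⟧} = {Cara, Finn, Hal, Lee, Quinn, Uma, Wes}
⟦brick⟧ = {Eve, Ivy, Kim, Lee, Quinn, Yan}
… ∩ ⟦which rolled⟧ = {Eve, Ivy, Kim, Lee, Quinn, Yan} ∩ {Cara, Finn, Hal, Ivy, Kim, Lee, Quinn} = {Ivy, Kim, Lee, Quinn}
… ∩ ⟦near Kim⟧ = {Ivy, Kim, Lee, Quinn} ∩ {Cara, Finn, Hal, Lee, Quinn, Uma, Wes} = {Lee, Quinn}
… ∩ ⟦new⟧ = {Lee, Quinn} ∩ {Finn, Hal, Kim, Lee, Quinn, Wes} = {Lee, Quinn}
⟦new brick which rolled near Kim⟧ = {Lee, Quinn}; Quinn ∈ this set.

yes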